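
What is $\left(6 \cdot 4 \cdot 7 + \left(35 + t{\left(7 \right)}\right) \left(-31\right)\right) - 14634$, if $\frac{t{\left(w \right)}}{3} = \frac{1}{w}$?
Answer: $- \frac{108950}{7} \approx -15564.0$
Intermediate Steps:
$t{\left(w \right)} = \frac{3}{w}$
$\left(6 \cdot 4 \cdot 7 + \left(35 + t{\left(7 \right)}\right) \left(-31\right)\right) - 14634 = \left(6 \cdot 4 \cdot 7 + \left(35 + \frac{3}{7}\right) \left(-31\right)\right) - 14634 = \left(24 \cdot 7 + \left(35 + 3 \cdot \frac{1}{7}\right) \left(-31\right)\right) - 14634 = \left(168 + \left(35 + \frac{3}{7}\right) \left(-31\right)\right) - 14634 = \left(168 + \frac{248}{7} \left(-31\right)\right) - 14634 = \left(168 - \frac{7688}{7}\right) - 14634 = - \frac{6512}{7} - 14634 = - \frac{108950}{7}$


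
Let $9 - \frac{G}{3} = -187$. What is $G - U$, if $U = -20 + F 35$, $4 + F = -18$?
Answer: $1378$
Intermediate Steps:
$G = 588$ ($G = 27 - -561 = 27 + 561 = 588$)
$F = -22$ ($F = -4 - 18 = -22$)
$U = -790$ ($U = -20 - 770 = -790$)
$G - U = 588 - -790 = 588 + 790 = 1378$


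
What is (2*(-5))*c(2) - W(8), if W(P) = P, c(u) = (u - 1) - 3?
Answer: 12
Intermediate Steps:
c(u) = -4 + u (c(u) = (-1 + u) - 3 = -4 + u)
(2*(-5))*c(2) - W(8) = (2*(-5))*(-4 + 2) - 1*8 = -10*(-2) - 8 = 20 - 8 = 12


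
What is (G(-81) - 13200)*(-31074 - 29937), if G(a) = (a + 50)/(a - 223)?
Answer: 244823049459/304 ≈ 8.0534e+8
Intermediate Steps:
G(a) = (50 + a)/(-223 + a)
(G(-81) - 13200)*(-31074 - 29937) = ((50 - 81)/(-223 - 81) - 13200)*(-31074 - 29937) = (-31/(-304) - 13200)*(-61011) = (-1/304*(-31) - 13200)*(-61011) = (31/304 - 13200)*(-61011) = -4012769/304*(-61011) = 244823049459/304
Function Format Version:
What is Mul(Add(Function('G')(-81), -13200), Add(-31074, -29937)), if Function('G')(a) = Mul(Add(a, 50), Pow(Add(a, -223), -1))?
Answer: Rational(244823049459, 304) ≈ 8.0534e+8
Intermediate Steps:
Function('G')(a) = Mul(Pow(Add(-223, a), -1), Add(50, a)) (Function('G')(a) = Mul(Add(50, a), Pow(Add(-223, a), -1)) = Mul(Pow(Add(-223, a), -1), Add(50, a)))
Mul(Add(Function('G')(-81), -13200), Add(-31074, -29937)) = Mul(Add(Mul(Pow(Add(-223, -81), -1), Add(50, -81)), -13200), Add(-31074, -29937)) = Mul(Add(Mul(Pow(-304, -1), -31), -13200), -61011) = Mul(Add(Mul(Rational(-1, 304), -31), -13200), -61011) = Mul(Add(Rational(31, 304), -13200), -61011) = Mul(Rational(-4012769, 304), -61011) = Rational(244823049459, 304)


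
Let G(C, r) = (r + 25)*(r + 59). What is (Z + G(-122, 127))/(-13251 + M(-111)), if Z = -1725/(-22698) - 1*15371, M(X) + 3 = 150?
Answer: -97609541/99144864 ≈ -0.98451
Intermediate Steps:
M(X) = 147 (M(X) = -3 + 150 = 147)
G(C, r) = (25 + r)*(59 + r)
Z = -116296411/7566 (Z = -1725*(-1/22698) - 15371 = 575/7566 - 15371 = -116296411/7566 ≈ -15371.)
(Z + G(-122, 127))/(-13251 + M(-111)) = (-116296411/7566 + (1475 + 127² + 84*127))/(-13251 + 147) = (-116296411/7566 + (1475 + 16129 + 10668))/(-13104) = (-116296411/7566 + 28272)*(-1/13104) = (97609541/7566)*(-1/13104) = -97609541/99144864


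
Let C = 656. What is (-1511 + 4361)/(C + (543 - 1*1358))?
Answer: -950/53 ≈ -17.925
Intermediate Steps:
(-1511 + 4361)/(C + (543 - 1*1358)) = (-1511 + 4361)/(656 + (543 - 1*1358)) = 2850/(656 + (543 - 1358)) = 2850/(656 - 815) = 2850/(-159) = 2850*(-1/159) = -950/53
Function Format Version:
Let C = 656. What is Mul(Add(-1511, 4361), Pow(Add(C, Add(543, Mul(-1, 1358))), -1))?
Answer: Rational(-950, 53) ≈ -17.925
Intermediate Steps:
Mul(Add(-1511, 4361), Pow(Add(C, Add(543, Mul(-1, 1358))), -1)) = Mul(Add(-1511, 4361), Pow(Add(656, Add(543, Mul(-1, 1358))), -1)) = Mul(2850, Pow(Add(656, Add(543, -1358)), -1)) = Mul(2850, Pow(Add(656, -815), -1)) = Mul(2850, Pow(-159, -1)) = Mul(2850, Rational(-1, 159)) = Rational(-950, 53)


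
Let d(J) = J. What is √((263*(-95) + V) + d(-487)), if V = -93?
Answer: I*√25565 ≈ 159.89*I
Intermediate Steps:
√((263*(-95) + V) + d(-487)) = √((263*(-95) - 93) - 487) = √((-24985 - 93) - 487) = √(-25078 - 487) = √(-25565) = I*√25565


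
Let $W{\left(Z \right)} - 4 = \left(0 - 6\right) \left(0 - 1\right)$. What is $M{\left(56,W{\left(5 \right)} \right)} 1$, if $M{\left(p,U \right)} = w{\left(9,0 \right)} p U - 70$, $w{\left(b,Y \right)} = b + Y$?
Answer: $4970$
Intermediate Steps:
$w{\left(b,Y \right)} = Y + b$
$W{\left(Z \right)} = 10$ ($W{\left(Z \right)} = 4 + \left(0 - 6\right) \left(0 - 1\right) = 4 - -6 = 4 + 6 = 10$)
$M{\left(p,U \right)} = -70 + 9 U p$ ($M{\left(p,U \right)} = \left(0 + 9\right) p U - 70 = 9 p U - 70 = 9 U p - 70 = -70 + 9 U p$)
$M{\left(56,W{\left(5 \right)} \right)} 1 = \left(-70 + 9 \cdot 10 \cdot 56\right) 1 = \left(-70 + 5040\right) 1 = 4970 \cdot 1 = 4970$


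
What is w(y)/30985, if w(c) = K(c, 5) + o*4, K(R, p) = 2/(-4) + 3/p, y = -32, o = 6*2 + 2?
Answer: 561/309850 ≈ 0.0018106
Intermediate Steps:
o = 14 (o = 12 + 2 = 14)
K(R, p) = -1/2 + 3/p (K(R, p) = 2*(-1/4) + 3/p = -1/2 + 3/p)
w(c) = 561/10 (w(c) = (1/2)*(6 - 1*5)/5 + 14*4 = (1/2)*(1/5)*(6 - 5) + 56 = (1/2)*(1/5)*1 + 56 = 1/10 + 56 = 561/10)
w(y)/30985 = (561/10)/30985 = (561/10)*(1/30985) = 561/309850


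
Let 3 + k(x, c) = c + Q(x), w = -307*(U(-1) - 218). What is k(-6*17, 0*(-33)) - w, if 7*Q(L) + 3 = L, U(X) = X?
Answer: -67251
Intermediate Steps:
Q(L) = -3/7 + L/7
w = 67233 (w = -307*(-1 - 218) = -307*(-219) = 67233)
k(x, c) = -24/7 + c + x/7 (k(x, c) = -3 + (c + (-3/7 + x/7)) = -3 + (-3/7 + c + x/7) = -24/7 + c + x/7)
k(-6*17, 0*(-33)) - w = (-24/7 + 0*(-33) + (-6*17)/7) - 1*67233 = (-24/7 + 0 + (⅐)*(-102)) - 67233 = (-24/7 + 0 - 102/7) - 67233 = -18 - 67233 = -67251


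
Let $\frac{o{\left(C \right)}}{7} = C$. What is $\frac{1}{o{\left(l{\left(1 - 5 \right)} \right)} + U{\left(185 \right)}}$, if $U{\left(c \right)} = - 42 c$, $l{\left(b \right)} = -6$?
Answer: $- \frac{1}{7812} \approx -0.00012801$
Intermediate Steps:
$o{\left(C \right)} = 7 C$
$\frac{1}{o{\left(l{\left(1 - 5 \right)} \right)} + U{\left(185 \right)}} = \frac{1}{7 \left(-6\right) - 7770} = \frac{1}{-42 - 7770} = \frac{1}{-7812} = - \frac{1}{7812}$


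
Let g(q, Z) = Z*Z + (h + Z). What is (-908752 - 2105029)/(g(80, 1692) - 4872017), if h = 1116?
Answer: 3013781/2006345 ≈ 1.5021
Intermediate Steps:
g(q, Z) = 1116 + Z + Z² (g(q, Z) = Z*Z + (1116 + Z) = Z² + (1116 + Z) = 1116 + Z + Z²)
(-908752 - 2105029)/(g(80, 1692) - 4872017) = (-908752 - 2105029)/((1116 + 1692 + 1692²) - 4872017) = -3013781/((1116 + 1692 + 2862864) - 4872017) = -3013781/(2865672 - 4872017) = -3013781/(-2006345) = -3013781*(-1/2006345) = 3013781/2006345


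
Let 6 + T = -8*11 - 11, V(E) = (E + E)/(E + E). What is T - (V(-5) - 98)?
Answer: -8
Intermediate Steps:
V(E) = 1 (V(E) = (2*E)/((2*E)) = (2*E)*(1/(2*E)) = 1)
T = -105 (T = -6 + (-8*11 - 11) = -6 + (-88 - 11) = -6 - 99 = -105)
T - (V(-5) - 98) = -105 - (1 - 98) = -105 - 1*(-97) = -105 + 97 = -8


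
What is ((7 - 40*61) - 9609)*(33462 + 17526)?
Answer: -613997496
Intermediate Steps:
((7 - 40*61) - 9609)*(33462 + 17526) = ((7 - 2440) - 9609)*50988 = (-2433 - 9609)*50988 = -12042*50988 = -613997496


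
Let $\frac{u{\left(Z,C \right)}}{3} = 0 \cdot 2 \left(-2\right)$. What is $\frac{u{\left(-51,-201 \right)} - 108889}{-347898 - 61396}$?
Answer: $\frac{108889}{409294} \approx 0.26604$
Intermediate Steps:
$u{\left(Z,C \right)} = 0$ ($u{\left(Z,C \right)} = 3 \cdot 0 \cdot 2 \left(-2\right) = 3 \cdot 0 \left(-2\right) = 3 \cdot 0 = 0$)
$\frac{u{\left(-51,-201 \right)} - 108889}{-347898 - 61396} = \frac{0 - 108889}{-347898 - 61396} = - \frac{108889}{-409294} = \left(-108889\right) \left(- \frac{1}{409294}\right) = \frac{108889}{409294}$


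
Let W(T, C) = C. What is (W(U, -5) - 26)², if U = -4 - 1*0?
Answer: 961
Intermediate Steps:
U = -4 (U = -4 + 0 = -4)
(W(U, -5) - 26)² = (-5 - 26)² = (-31)² = 961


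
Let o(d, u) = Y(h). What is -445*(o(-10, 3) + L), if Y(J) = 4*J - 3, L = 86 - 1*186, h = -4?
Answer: 52955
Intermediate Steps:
L = -100 (L = 86 - 186 = -100)
Y(J) = -3 + 4*J
o(d, u) = -19 (o(d, u) = -3 + 4*(-4) = -3 - 16 = -19)
-445*(o(-10, 3) + L) = -445*(-19 - 100) = -445*(-119) = 52955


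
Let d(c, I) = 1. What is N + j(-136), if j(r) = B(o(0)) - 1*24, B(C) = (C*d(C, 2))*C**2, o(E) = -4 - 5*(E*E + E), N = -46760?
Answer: -46848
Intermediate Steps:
o(E) = -4 - 5*E - 5*E**2 (o(E) = -4 - 5*(E**2 + E) = -4 - 5*(E + E**2) = -4 + (-5*E - 5*E**2) = -4 - 5*E - 5*E**2)
B(C) = C**3 (B(C) = (C*1)*C**2 = C*C**2 = C**3)
j(r) = -88 (j(r) = (-4 - 5*0 - 5*0**2)**3 - 1*24 = (-4 + 0 - 5*0)**3 - 24 = (-4 + 0 + 0)**3 - 24 = (-4)**3 - 24 = -64 - 24 = -88)
N + j(-136) = -46760 - 88 = -46848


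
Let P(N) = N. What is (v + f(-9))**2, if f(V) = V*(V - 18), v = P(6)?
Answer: 62001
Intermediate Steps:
v = 6
f(V) = V*(-18 + V)
(v + f(-9))**2 = (6 - 9*(-18 - 9))**2 = (6 - 9*(-27))**2 = (6 + 243)**2 = 249**2 = 62001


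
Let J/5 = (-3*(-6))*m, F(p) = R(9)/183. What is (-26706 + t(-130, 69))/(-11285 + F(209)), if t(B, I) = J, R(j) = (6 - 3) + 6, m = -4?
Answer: 825513/344191 ≈ 2.3984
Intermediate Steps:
R(j) = 9 (R(j) = 3 + 6 = 9)
F(p) = 3/61 (F(p) = 9/183 = 9*(1/183) = 3/61)
J = -360 (J = 5*(-3*(-6)*(-4)) = 5*(18*(-4)) = 5*(-72) = -360)
t(B, I) = -360
(-26706 + t(-130, 69))/(-11285 + F(209)) = (-26706 - 360)/(-11285 + 3/61) = -27066/(-688382/61) = -27066*(-61/688382) = 825513/344191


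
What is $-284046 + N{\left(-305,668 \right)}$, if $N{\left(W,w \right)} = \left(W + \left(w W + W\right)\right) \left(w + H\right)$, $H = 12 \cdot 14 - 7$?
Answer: $-169690196$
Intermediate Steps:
$H = 161$ ($H = 168 - 7 = 161$)
$N{\left(W,w \right)} = \left(161 + w\right) \left(2 W + W w\right)$ ($N{\left(W,w \right)} = \left(W + \left(w W + W\right)\right) \left(w + 161\right) = \left(W + \left(W w + W\right)\right) \left(161 + w\right) = \left(W + \left(W + W w\right)\right) \left(161 + w\right) = \left(2 W + W w\right) \left(161 + w\right) = \left(161 + w\right) \left(2 W + W w\right)$)
$-284046 + N{\left(-305,668 \right)} = -284046 - 305 \left(322 + 668^{2} + 163 \cdot 668\right) = -284046 - 305 \left(322 + 446224 + 108884\right) = -284046 - 169406150 = -169690196$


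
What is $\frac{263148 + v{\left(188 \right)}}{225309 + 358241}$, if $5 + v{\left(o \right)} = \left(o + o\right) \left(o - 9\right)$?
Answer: $\frac{330447}{583550} \approx 0.56627$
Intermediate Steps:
$v{\left(o \right)} = -5 + 2 o \left(-9 + o\right)$ ($v{\left(o \right)} = -5 + \left(o + o\right) \left(o - 9\right) = -5 + 2 o \left(-9 + o\right)$)
$\frac{263148 + v{\left(188 \right)}}{225309 + 358241} = \frac{263148 - \left(3389 - 70688\right)}{225309 + 358241} = \frac{263148 - -67299}{583550} = \left(263148 - -67299\right) \frac{1}{583550} = \left(263148 + 67299\right) \frac{1}{583550} = 330447 \cdot \frac{1}{583550} = \frac{330447}{583550}$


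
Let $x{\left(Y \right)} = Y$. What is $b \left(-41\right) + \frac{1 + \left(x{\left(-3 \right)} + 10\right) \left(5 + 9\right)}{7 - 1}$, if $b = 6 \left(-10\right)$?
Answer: $\frac{4953}{2} \approx 2476.5$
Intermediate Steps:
$b = -60$
$b \left(-41\right) + \frac{1 + \left(x{\left(-3 \right)} + 10\right) \left(5 + 9\right)}{7 - 1} = \left(-60\right) \left(-41\right) + \frac{1 + \left(-3 + 10\right) \left(5 + 9\right)}{7 - 1} = 2460 + \frac{1 + 7 \cdot 14}{6} = 2460 + \left(1 + 98\right) \frac{1}{6} = 2460 + 99 \cdot \frac{1}{6} = 2460 + \frac{33}{2} = \frac{4953}{2}$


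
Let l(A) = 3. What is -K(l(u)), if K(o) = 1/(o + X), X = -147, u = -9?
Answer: 1/144 ≈ 0.0069444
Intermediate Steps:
K(o) = 1/(-147 + o) (K(o) = 1/(o - 147) = 1/(-147 + o))
-K(l(u)) = -1/(-147 + 3) = -1/(-144) = -1*(-1/144) = 1/144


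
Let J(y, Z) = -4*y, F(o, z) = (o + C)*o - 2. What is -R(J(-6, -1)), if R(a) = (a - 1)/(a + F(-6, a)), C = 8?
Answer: -23/10 ≈ -2.3000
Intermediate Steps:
F(o, z) = -2 + o*(8 + o) (F(o, z) = (o + 8)*o - 2 = (8 + o)*o - 2 = o*(8 + o) - 2 = -2 + o*(8 + o))
R(a) = (-1 + a)/(-14 + a) (R(a) = (a - 1)/(a + (-2 + (-6)**2 + 8*(-6))) = (-1 + a)/(a + (-2 + 36 - 48)) = (-1 + a)/(a - 14) = (-1 + a)/(-14 + a))
-R(J(-6, -1)) = -(-1 - 4*(-6))/(-14 - 4*(-6)) = -(-1 + 24)/(-14 + 24) = -23/10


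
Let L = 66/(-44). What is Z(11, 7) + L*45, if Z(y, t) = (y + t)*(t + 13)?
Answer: 585/2 ≈ 292.50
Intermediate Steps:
Z(y, t) = (13 + t)*(t + y) (Z(y, t) = (t + y)*(13 + t) = (13 + t)*(t + y))
L = -3/2 (L = 66*(-1/44) = -3/2 ≈ -1.5000)
Z(11, 7) + L*45 = (7² + 13*7 + 13*11 + 7*11) - 3/2*45 = (49 + 91 + 143 + 77) - 135/2 = 360 - 135/2 = 585/2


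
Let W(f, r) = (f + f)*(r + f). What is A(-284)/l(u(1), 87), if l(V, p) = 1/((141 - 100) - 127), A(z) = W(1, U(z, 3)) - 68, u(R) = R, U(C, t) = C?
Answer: 54524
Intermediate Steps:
W(f, r) = 2*f*(f + r) (W(f, r) = (2*f)*(f + r) = 2*f*(f + r))
A(z) = -66 + 2*z (A(z) = 2*1*(1 + z) - 68 = (2 + 2*z) - 68 = -66 + 2*z)
l(V, p) = -1/86 (l(V, p) = 1/(41 - 127) = 1/(-86) = -1/86)
A(-284)/l(u(1), 87) = (-66 + 2*(-284))/(-1/86) = (-66 - 568)*(-86) = -634*(-86) = 54524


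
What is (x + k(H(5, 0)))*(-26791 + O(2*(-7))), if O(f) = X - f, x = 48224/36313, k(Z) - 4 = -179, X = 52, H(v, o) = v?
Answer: 168542575475/36313 ≈ 4.6414e+6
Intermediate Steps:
k(Z) = -175 (k(Z) = 4 - 179 = -175)
x = 48224/36313 (x = 48224*(1/36313) = 48224/36313 ≈ 1.3280)
O(f) = 52 - f
(x + k(H(5, 0)))*(-26791 + O(2*(-7))) = (48224/36313 - 175)*(-26791 + (52 - 2*(-7))) = -6306551*(-26791 + (52 - 1*(-14)))/36313 = -6306551*(-26791 + (52 + 14))/36313 = -6306551*(-26791 + 66)/36313 = -6306551/36313*(-26725) = 168542575475/36313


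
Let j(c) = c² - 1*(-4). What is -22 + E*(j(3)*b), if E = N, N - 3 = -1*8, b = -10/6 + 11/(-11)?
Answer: 454/3 ≈ 151.33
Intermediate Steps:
b = -8/3 (b = -10*⅙ + 11*(-1/11) = -5/3 - 1 = -8/3 ≈ -2.6667)
N = -5 (N = 3 - 1*8 = 3 - 8 = -5)
E = -5
j(c) = 4 + c² (j(c) = c² + 4 = 4 + c²)
-22 + E*(j(3)*b) = -22 - 5*(4 + 3²)*(-8)/3 = -22 - 5*(4 + 9)*(-8)/3 = -22 - 65*(-8)/3 = -22 - 5*(-104/3) = -22 + 520/3 = 454/3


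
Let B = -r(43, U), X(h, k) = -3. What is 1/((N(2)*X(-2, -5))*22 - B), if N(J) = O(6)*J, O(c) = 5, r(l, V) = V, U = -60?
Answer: -1/720 ≈ -0.0013889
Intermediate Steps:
N(J) = 5*J
B = 60 (B = -1*(-60) = 60)
1/((N(2)*X(-2, -5))*22 - B) = 1/(((5*2)*(-3))*22 - 1*60) = 1/((10*(-3))*22 - 60) = 1/(-30*22 - 60) = 1/(-660 - 60) = 1/(-720) = -1/720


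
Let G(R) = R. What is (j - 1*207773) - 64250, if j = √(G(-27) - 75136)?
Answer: -272023 + I*√75163 ≈ -2.7202e+5 + 274.16*I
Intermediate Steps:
j = I*√75163 (j = √(-27 - 75136) = √(-75163) = I*√75163 ≈ 274.16*I)
(j - 1*207773) - 64250 = (I*√75163 - 1*207773) - 64250 = (I*√75163 - 207773) - 64250 = (-207773 + I*√75163) - 64250 = -272023 + I*√75163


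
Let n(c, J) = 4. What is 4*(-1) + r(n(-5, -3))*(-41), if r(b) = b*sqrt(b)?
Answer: -332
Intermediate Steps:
r(b) = b**(3/2)
4*(-1) + r(n(-5, -3))*(-41) = 4*(-1) + 4**(3/2)*(-41) = -4 + 8*(-41) = -4 - 328 = -332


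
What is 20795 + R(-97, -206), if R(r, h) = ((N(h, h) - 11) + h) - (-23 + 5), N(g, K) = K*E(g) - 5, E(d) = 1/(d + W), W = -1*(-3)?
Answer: 4180179/203 ≈ 20592.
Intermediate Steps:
W = 3
E(d) = 1/(3 + d) (E(d) = 1/(d + 3) = 1/(3 + d))
N(g, K) = -5 + K/(3 + g) (N(g, K) = K/(3 + g) - 5 = -5 + K/(3 + g))
R(r, h) = 7 + h + (-15 - 4*h)/(3 + h) (R(r, h) = (((-15 + h - 5*h)/(3 + h) - 11) + h) - (-23 + 5) = (((-15 - 4*h)/(3 + h) - 11) + h) - 1*(-18) = ((-11 + (-15 - 4*h)/(3 + h)) + h) + 18 = (-11 + h + (-15 - 4*h)/(3 + h)) + 18 = 7 + h + (-15 - 4*h)/(3 + h))
20795 + R(-97, -206) = 20795 + (-206 + (2 - 206)*(3 - 206))/(3 - 206) = 20795 + (-206 - 204*(-203))/(-203) = 20795 - (-206 + 41412)/203 = 20795 - 1/203*41206 = 20795 - 41206/203 = 4180179/203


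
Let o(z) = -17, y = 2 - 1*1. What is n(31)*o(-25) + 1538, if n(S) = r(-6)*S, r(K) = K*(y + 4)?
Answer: 17348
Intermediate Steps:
y = 1 (y = 2 - 1 = 1)
r(K) = 5*K (r(K) = K*(1 + 4) = K*5 = 5*K)
n(S) = -30*S (n(S) = (5*(-6))*S = -30*S)
n(31)*o(-25) + 1538 = -30*31*(-17) + 1538 = -930*(-17) + 1538 = 15810 + 1538 = 17348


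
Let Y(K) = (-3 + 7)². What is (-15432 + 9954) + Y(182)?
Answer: -5462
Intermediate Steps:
Y(K) = 16 (Y(K) = 4² = 16)
(-15432 + 9954) + Y(182) = (-15432 + 9954) + 16 = -5478 + 16 = -5462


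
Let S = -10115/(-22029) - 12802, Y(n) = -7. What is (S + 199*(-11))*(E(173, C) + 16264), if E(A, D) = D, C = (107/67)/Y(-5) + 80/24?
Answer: -1079738076948544/4427829 ≈ -2.4385e+8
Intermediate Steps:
C = 4369/1407 (C = (107/67)/(-7) + 80/24 = (107*(1/67))*(-⅐) + 80*(1/24) = (107/67)*(-⅐) + 10/3 = -107/469 + 10/3 = 4369/1407 ≈ 3.1052)
S = -40286449/3147 (S = -10115*(-1/22029) - 12802 = 1445/3147 - 12802 = -40286449/3147 ≈ -12802.)
(S + 199*(-11))*(E(173, C) + 16264) = (-40286449/3147 + 199*(-11))*(4369/1407 + 16264) = (-40286449/3147 - 2189)*(22887817/1407) = -47175232/3147*22887817/1407 = -1079738076948544/4427829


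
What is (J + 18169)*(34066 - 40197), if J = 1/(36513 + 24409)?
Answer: -6786353742289/60922 ≈ -1.1139e+8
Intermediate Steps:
J = 1/60922 ≈ 1.6414e-5
(J + 18169)*(34066 - 40197) = (1/60922 + 18169)*(34066 - 40197) = (1106891819/60922)*(-6131) = -6786353742289/60922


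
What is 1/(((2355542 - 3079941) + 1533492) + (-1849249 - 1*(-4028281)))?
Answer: 1/2988125 ≈ 3.3466e-7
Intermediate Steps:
1/(((2355542 - 3079941) + 1533492) + (-1849249 - 1*(-4028281))) = 1/((-724399 + 1533492) + (-1849249 + 4028281)) = 1/(809093 + 2179032) = 1/2988125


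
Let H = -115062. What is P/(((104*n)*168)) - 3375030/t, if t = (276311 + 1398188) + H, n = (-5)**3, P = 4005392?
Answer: -851076375269/212863150500 ≈ -3.9982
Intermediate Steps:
n = -125
t = 1559437 (t = (276311 + 1398188) - 115062 = 1674499 - 115062 = 1559437)
P/(((104*n)*168)) - 3375030/t = 4005392/(((104*(-125))*168)) - 3375030/1559437 = 4005392/((-13000*168)) - 3375030*1/1559437 = 4005392/(-2184000) - 3375030/1559437 = 4005392*(-1/2184000) - 3375030/1559437 = -250337/136500 - 3375030/1559437 = -851076375269/212863150500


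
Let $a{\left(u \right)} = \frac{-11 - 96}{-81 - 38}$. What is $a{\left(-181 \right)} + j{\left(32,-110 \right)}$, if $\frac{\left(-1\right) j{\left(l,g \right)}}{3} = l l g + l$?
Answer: $\frac{40201163}{119} \approx 3.3783 \cdot 10^{5}$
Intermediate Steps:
$j{\left(l,g \right)} = - 3 l - 3 g l^{2}$ ($j{\left(l,g \right)} = - 3 \left(l l g + l\right) = - 3 \left(l^{2} g + l\right) = - 3 \left(g l^{2} + l\right) = - 3 \left(l + g l^{2}\right) = - 3 l - 3 g l^{2}$)
$a{\left(u \right)} = \frac{107}{119}$ ($a{\left(u \right)} = - \frac{107}{-119} = \left(-107\right) \left(- \frac{1}{119}\right) = \frac{107}{119}$)
$a{\left(-181 \right)} + j{\left(32,-110 \right)} = \frac{107}{119} - 96 \left(1 - 3520\right) = \frac{107}{119} - 96 \left(-3519\right) = \frac{107}{119} + 337824 = \frac{40201163}{119}$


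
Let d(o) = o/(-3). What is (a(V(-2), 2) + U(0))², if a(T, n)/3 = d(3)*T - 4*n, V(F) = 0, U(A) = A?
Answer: 576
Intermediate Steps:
d(o) = -o/3 (d(o) = o*(-⅓) = -o/3)
a(T, n) = -12*n - 3*T (a(T, n) = 3*((-⅓*3)*T - 4*n) = 3*(-T - 4*n) = -12*n - 3*T)
(a(V(-2), 2) + U(0))² = ((-12*2 - 3*0) + 0)² = ((-24 + 0) + 0)² = (-24 + 0)² = (-24)² = 576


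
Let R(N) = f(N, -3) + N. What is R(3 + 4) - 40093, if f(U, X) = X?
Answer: -40089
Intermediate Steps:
R(N) = -3 + N
R(3 + 4) - 40093 = (-3 + (3 + 4)) - 40093 = (-3 + 7) - 40093 = 4 - 40093 = -40089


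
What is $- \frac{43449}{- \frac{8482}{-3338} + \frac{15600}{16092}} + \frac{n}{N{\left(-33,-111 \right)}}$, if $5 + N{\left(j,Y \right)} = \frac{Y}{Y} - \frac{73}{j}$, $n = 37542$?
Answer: $- \frac{15471203422905}{463555979} \approx -33375.0$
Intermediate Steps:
$N{\left(j,Y \right)} = -4 - \frac{73}{j}$ ($N{\left(j,Y \right)} = -5 - \left(\frac{73}{j} - \frac{Y}{Y}\right) = -5 + \left(1 - \frac{73}{j}\right) = -4 - \frac{73}{j}$)
$- \frac{43449}{- \frac{8482}{-3338} + \frac{15600}{16092}} + \frac{n}{N{\left(-33,-111 \right)}} = - \frac{43449}{- \frac{8482}{-3338} + \frac{15600}{16092}} + \frac{37542}{-4 - \frac{73}{-33}} = - \frac{43449}{\left(-8482\right) \left(- \frac{1}{3338}\right) + 15600 \cdot \frac{1}{16092}} + \frac{37542}{-4 - - \frac{73}{33}} = - \frac{43449}{\frac{4241}{1669} + \frac{1300}{1341}} + \frac{37542}{-4 + \frac{73}{33}} = - \frac{43449}{\frac{7856881}{2238129}} + \frac{37542}{- \frac{59}{33}} = \left(-43449\right) \frac{2238129}{7856881} + 37542 \left(- \frac{33}{59}\right) = - \frac{97244466921}{7856881} - \frac{1238886}{59} = - \frac{15471203422905}{463555979}$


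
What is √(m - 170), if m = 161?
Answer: 3*I ≈ 3.0*I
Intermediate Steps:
√(m - 170) = √(161 - 170) = √(-9) = 3*I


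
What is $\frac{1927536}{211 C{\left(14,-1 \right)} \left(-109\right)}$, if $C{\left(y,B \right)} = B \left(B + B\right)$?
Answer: $- \frac{963768}{22999} \approx -41.905$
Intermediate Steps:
$C{\left(y,B \right)} = 2 B^{2}$ ($C{\left(y,B \right)} = B 2 B = 2 B^{2}$)
$\frac{1927536}{211 C{\left(14,-1 \right)} \left(-109\right)} = \frac{1927536}{211 \cdot 2 \left(-1\right)^{2} \left(-109\right)} = \frac{1927536}{211 \cdot 2 \cdot 1 \left(-109\right)} = \frac{1927536}{211 \cdot 2 \left(-109\right)} = \frac{1927536}{422 \left(-109\right)} = \frac{1927536}{-45998} = 1927536 \left(- \frac{1}{45998}\right) = - \frac{963768}{22999}$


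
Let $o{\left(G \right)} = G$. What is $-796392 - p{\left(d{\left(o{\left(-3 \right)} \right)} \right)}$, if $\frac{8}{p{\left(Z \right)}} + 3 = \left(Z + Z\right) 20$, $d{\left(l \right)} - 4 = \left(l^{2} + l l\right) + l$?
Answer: $- \frac{602868752}{757} \approx -7.9639 \cdot 10^{5}$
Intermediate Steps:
$d{\left(l \right)} = 4 + l + 2 l^{2}$ ($d{\left(l \right)} = 4 + \left(\left(l^{2} + l l\right) + l\right) = 4 + \left(\left(l^{2} + l^{2}\right) + l\right) = 4 + \left(2 l^{2} + l\right) = 4 + \left(l + 2 l^{2}\right) = 4 + l + 2 l^{2}$)
$p{\left(Z \right)} = \frac{8}{-3 + 40 Z}$ ($p{\left(Z \right)} = \frac{8}{-3 + \left(Z + Z\right) 20} = \frac{8}{-3 + 2 Z 20} = \frac{8}{-3 + 40 Z}$)
$-796392 - p{\left(d{\left(o{\left(-3 \right)} \right)} \right)} = -796392 - \frac{8}{-3 + 40 \left(4 - 3 + 2 \left(-3\right)^{2}\right)} = -796392 - \frac{8}{-3 + 40 \left(4 - 3 + 2 \cdot 9\right)} = -796392 - \frac{8}{-3 + 40 \left(4 - 3 + 18\right)} = -796392 - \frac{8}{-3 + 40 \cdot 19} = -796392 - \frac{8}{-3 + 760} = -796392 - \frac{8}{757} = - \frac{602868752}{757}$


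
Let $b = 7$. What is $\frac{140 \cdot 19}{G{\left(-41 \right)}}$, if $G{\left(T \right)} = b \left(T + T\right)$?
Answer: $- \frac{190}{41} \approx -4.6341$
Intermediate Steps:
$G{\left(T \right)} = 14 T$ ($G{\left(T \right)} = 7 \left(T + T\right) = 7 \cdot 2 T = 14 T$)
$\frac{140 \cdot 19}{G{\left(-41 \right)}} = \frac{140 \cdot 19}{14 \left(-41\right)} = \frac{2660}{-574} = 2660 \left(- \frac{1}{574}\right) = - \frac{190}{41}$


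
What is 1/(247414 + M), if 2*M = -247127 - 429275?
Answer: -1/90787 ≈ -1.1015e-5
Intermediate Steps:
M = -338201 (M = (-247127 - 429275)/2 = (1/2)*(-676402) = -338201)
1/(247414 + M) = 1/(247414 - 338201) = 1/(-90787) = -1/90787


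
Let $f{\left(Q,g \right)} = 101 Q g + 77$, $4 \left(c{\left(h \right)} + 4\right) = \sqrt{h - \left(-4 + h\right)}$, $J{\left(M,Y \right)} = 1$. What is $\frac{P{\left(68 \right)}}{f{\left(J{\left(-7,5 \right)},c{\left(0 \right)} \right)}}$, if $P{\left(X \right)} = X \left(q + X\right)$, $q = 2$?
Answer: $- \frac{1360}{79} \approx -17.215$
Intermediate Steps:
$c{\left(h \right)} = - \frac{7}{2}$ ($c{\left(h \right)} = -4 + \frac{\sqrt{h - \left(-4 + h\right)}}{4} = -4 + \frac{\sqrt{4}}{4} = -4 + \frac{1}{4} \cdot 2 = -4 + \frac{1}{2} = - \frac{7}{2}$)
$f{\left(Q,g \right)} = 77 + 101 Q g$ ($f{\left(Q,g \right)} = 101 Q g + 77 = 77 + 101 Q g$)
$P{\left(X \right)} = X \left(2 + X\right)$
$\frac{P{\left(68 \right)}}{f{\left(J{\left(-7,5 \right)},c{\left(0 \right)} \right)}} = \frac{68 \left(2 + 68\right)}{77 + 101 \cdot 1 \left(- \frac{7}{2}\right)} = \frac{68 \cdot 70}{77 - \frac{707}{2}} = \frac{4760}{- \frac{553}{2}} = 4760 \left(- \frac{2}{553}\right) = - \frac{1360}{79}$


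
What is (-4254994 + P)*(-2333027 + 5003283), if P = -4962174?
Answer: -24612198155008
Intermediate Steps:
(-4254994 + P)*(-2333027 + 5003283) = (-4254994 - 4962174)*(-2333027 + 5003283) = -9217168*2670256 = -24612198155008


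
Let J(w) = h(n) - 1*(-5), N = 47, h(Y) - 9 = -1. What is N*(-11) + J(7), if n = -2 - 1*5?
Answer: -504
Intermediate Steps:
n = -7 (n = -2 - 5 = -7)
h(Y) = 8 (h(Y) = 9 - 1 = 8)
J(w) = 13 (J(w) = 8 - 1*(-5) = 8 + 5 = 13)
N*(-11) + J(7) = 47*(-11) + 13 = -517 + 13 = -504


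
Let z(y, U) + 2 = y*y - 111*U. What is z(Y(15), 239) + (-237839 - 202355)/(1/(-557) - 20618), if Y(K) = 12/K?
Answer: -7610887214343/287105675 ≈ -26509.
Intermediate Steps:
z(y, U) = -2 + y**2 - 111*U (z(y, U) = -2 + (y*y - 111*U) = -2 + (y**2 - 111*U) = -2 + y**2 - 111*U)
z(Y(15), 239) + (-237839 - 202355)/(1/(-557) - 20618) = (-2 + (12/15)**2 - 111*239) + (-237839 - 202355)/(1/(-557) - 20618) = (-2 + (12*(1/15))**2 - 26529) - 440194/(-1/557 - 20618) = (-2 + (4/5)**2 - 26529) - 440194/(-11484227/557) = (-2 + 16/25 - 26529) - 440194*(-557/11484227) = -663259/25 + 245188058/11484227 = -7610887214343/287105675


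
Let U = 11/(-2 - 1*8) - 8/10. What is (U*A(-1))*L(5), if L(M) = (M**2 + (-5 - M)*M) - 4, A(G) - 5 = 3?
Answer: 2204/5 ≈ 440.80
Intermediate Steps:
A(G) = 8 (A(G) = 5 + 3 = 8)
L(M) = -4 + M**2 + M*(-5 - M) (L(M) = (M**2 + M*(-5 - M)) - 4 = -4 + M**2 + M*(-5 - M))
U = -19/10 (U = 11/(-2 - 8) - 8*1/10 = 11/(-10) - 4/5 = 11*(-1/10) - 4/5 = -11/10 - 4/5 = -19/10 ≈ -1.9000)
(U*A(-1))*L(5) = (-19/10*8)*(-4 - 5*5) = -76*(-4 - 25)/5 = -76/5*(-29) = 2204/5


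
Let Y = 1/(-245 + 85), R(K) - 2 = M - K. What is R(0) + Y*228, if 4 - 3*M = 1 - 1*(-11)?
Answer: -251/120 ≈ -2.0917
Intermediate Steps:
M = -8/3 (M = 4/3 - (1 - 1*(-11))/3 = 4/3 - (1 + 11)/3 = 4/3 - ⅓*12 = 4/3 - 4 = -8/3 ≈ -2.6667)
R(K) = -⅔ - K (R(K) = 2 + (-8/3 - K) = -⅔ - K)
Y = -1/160 (Y = 1/(-160) = -1/160 ≈ -0.0062500)
R(0) + Y*228 = (-⅔ - 1*0) - 1/160*228 = (-⅔ + 0) - 57/40 = -⅔ - 57/40 = -251/120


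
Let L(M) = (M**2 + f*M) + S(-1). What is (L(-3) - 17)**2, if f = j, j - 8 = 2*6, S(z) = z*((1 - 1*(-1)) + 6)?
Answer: 5776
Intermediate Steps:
S(z) = 8*z (S(z) = z*((1 + 1) + 6) = z*(2 + 6) = z*8 = 8*z)
j = 20 (j = 8 + 2*6 = 8 + 12 = 20)
f = 20
L(M) = -8 + M**2 + 20*M (L(M) = (M**2 + 20*M) + 8*(-1) = (M**2 + 20*M) - 8 = -8 + M**2 + 20*M)
(L(-3) - 17)**2 = ((-8 + (-3)**2 + 20*(-3)) - 17)**2 = ((-8 + 9 - 60) - 17)**2 = (-59 - 17)**2 = (-76)**2 = 5776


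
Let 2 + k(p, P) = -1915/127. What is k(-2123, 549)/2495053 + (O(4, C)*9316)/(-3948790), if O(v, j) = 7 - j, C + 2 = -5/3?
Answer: -47244480124201/1876889883983235 ≈ -0.025172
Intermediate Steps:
C = -11/3 (C = -2 - 5/3 = -11/3 ≈ -3.6667)
k(p, P) = -2169/127 (k(p, P) = -2 - 1915/127 = -2169/127)
k(-2123, 549)/2495053 + (O(4, C)*9316)/(-3948790) = -2169/127/2495053 + ((7 - 1*(-11/3))*9316)/(-3948790) = -2169/127*1/2495053 + ((7 + 11/3)*9316)*(-1/3948790) = -2169/316871731 + ((32/3)*9316)*(-1/3948790) = -2169/316871731 + (298112/3)*(-1/3948790) = -2169/316871731 - 149056/5923185 = -47244480124201/1876889883983235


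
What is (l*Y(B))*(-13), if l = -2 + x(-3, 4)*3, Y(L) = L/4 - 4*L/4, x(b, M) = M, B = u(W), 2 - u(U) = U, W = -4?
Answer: 585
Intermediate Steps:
u(U) = 2 - U
B = 6 (B = 2 - 1*(-4) = 2 + 4 = 6)
Y(L) = -3*L/4 (Y(L) = L*(¼) - L = L/4 - L = -3*L/4)
l = 10 (l = -2 + 4*3 = -2 + 12 = 10)
(l*Y(B))*(-13) = (10*(-¾*6))*(-13) = (10*(-9/2))*(-13) = -45*(-13) = 585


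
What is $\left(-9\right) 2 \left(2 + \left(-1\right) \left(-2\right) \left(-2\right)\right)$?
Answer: $36$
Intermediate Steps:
$\left(-9\right) 2 \left(2 + \left(-1\right) \left(-2\right) \left(-2\right)\right) = - 18 \left(2 + 2 \left(-2\right)\right) = - 18 \left(2 - 4\right) = \left(-18\right) \left(-2\right) = 36$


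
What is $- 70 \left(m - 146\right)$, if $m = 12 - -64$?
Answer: $4900$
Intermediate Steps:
$m = 76$ ($m = 12 + 64 = 76$)
$- 70 \left(m - 146\right) = - 70 \left(76 - 146\right) = \left(-70\right) \left(-70\right) = 4900$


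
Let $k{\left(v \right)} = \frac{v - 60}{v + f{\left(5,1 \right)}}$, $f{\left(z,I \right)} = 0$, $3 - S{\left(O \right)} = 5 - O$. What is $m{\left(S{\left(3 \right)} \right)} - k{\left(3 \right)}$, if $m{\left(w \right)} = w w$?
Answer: $20$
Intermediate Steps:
$S{\left(O \right)} = -2 + O$ ($S{\left(O \right)} = 3 - \left(5 - O\right) = 3 + \left(-5 + O\right) = -2 + O$)
$k{\left(v \right)} = \frac{-60 + v}{v}$ ($k{\left(v \right)} = \frac{v - 60}{v + 0} = \frac{-60 + v}{v}$)
$m{\left(w \right)} = w^{2}$
$m{\left(S{\left(3 \right)} \right)} - k{\left(3 \right)} = \left(-2 + 3\right)^{2} - \frac{-60 + 3}{3} = 1^{2} - \frac{1}{3} \left(-57\right) = 1 - -19 = 1 + 19 = 20$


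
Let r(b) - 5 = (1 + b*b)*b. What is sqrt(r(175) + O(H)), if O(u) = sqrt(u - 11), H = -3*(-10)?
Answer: sqrt(5359555 + sqrt(19)) ≈ 2315.1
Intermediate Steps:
H = 30
r(b) = 5 + b*(1 + b**2) (r(b) = 5 + (1 + b*b)*b = 5 + (1 + b**2)*b = 5 + b*(1 + b**2))
O(u) = sqrt(-11 + u)
sqrt(r(175) + O(H)) = sqrt((5 + 175 + 175**3) + sqrt(-11 + 30)) = sqrt((5 + 175 + 5359375) + sqrt(19)) = sqrt(5359555 + sqrt(19))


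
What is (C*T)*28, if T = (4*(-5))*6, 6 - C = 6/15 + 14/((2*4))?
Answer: -12936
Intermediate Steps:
C = 77/20 (C = 6 - (6/15 + 14/((2*4))) = 6 - (6*(1/15) + 14/8) = 6 - (⅖ + 14*(⅛)) = 6 - (⅖ + 7/4) = 6 - 1*43/20 = 6 - 43/20 = 77/20 ≈ 3.8500)
T = -120 (T = -20*6 = -120)
(C*T)*28 = ((77/20)*(-120))*28 = -462*28 = -12936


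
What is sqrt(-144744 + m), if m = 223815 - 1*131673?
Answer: I*sqrt(52602) ≈ 229.35*I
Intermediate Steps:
m = 92142 (m = 223815 - 131673 = 92142)
sqrt(-144744 + m) = sqrt(-144744 + 92142) = sqrt(-52602) = I*sqrt(52602)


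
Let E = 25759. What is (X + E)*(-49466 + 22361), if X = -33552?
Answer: 211229265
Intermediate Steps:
(X + E)*(-49466 + 22361) = (-33552 + 25759)*(-49466 + 22361) = -7793*(-27105) = 211229265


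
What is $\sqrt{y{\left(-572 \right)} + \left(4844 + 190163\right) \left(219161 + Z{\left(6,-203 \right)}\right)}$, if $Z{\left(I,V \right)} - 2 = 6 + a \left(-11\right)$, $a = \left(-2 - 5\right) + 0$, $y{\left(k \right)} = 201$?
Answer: $3 \sqrt{4750500547} \approx 2.0677 \cdot 10^{5}$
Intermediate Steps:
$a = -7$ ($a = -7 + 0 = -7$)
$Z{\left(I,V \right)} = 85$ ($Z{\left(I,V \right)} = 2 + \left(6 - -77\right) = 2 + \left(6 + 77\right) = 2 + 83 = 85$)
$\sqrt{y{\left(-572 \right)} + \left(4844 + 190163\right) \left(219161 + Z{\left(6,-203 \right)}\right)} = \sqrt{201 + \left(4844 + 190163\right) \left(219161 + 85\right)} = \sqrt{201 + 195007 \cdot 219246} = \sqrt{201 + 42754504722} = \sqrt{42754504923} = 3 \sqrt{4750500547}$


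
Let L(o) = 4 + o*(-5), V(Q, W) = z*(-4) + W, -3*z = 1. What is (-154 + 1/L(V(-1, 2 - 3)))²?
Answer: 1155625/49 ≈ 23584.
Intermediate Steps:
z = -⅓ (z = -⅓*1 = -⅓ ≈ -0.33333)
V(Q, W) = 4/3 + W (V(Q, W) = -⅓*(-4) + W = 4/3 + W)
L(o) = 4 - 5*o
(-154 + 1/L(V(-1, 2 - 3)))² = (-154 + 1/(4 - 5*(4/3 + (2 - 3))))² = (-154 + 1/(4 - 5*(4/3 - 1)))² = (-154 + 1/(4 - 5*⅓))² = (-154 + 1/(4 - 5/3))² = (-154 + 1/(7/3))² = (-154 + 3/7)² = (-1075/7)² = 1155625/49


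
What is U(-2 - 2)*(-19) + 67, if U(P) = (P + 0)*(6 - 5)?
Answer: 143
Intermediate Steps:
U(P) = P (U(P) = P*1 = P)
U(-2 - 2)*(-19) + 67 = (-2 - 2)*(-19) + 67 = -4*(-19) + 67 = 76 + 67 = 143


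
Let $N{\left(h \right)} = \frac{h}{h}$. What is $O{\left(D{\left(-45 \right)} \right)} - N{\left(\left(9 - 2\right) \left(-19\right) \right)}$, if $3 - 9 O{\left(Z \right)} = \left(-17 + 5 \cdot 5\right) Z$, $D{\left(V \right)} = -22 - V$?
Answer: $- \frac{190}{9} \approx -21.111$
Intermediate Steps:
$N{\left(h \right)} = 1$
$O{\left(Z \right)} = \frac{1}{3} - \frac{8 Z}{9}$ ($O{\left(Z \right)} = \frac{1}{3} - \frac{\left(-17 + 5 \cdot 5\right) Z}{9} = \frac{1}{3} - \frac{\left(-17 + 25\right) Z}{9} = \frac{1}{3} - \frac{8 Z}{9}$)
$O{\left(D{\left(-45 \right)} \right)} - N{\left(\left(9 - 2\right) \left(-19\right) \right)} = \left(\frac{1}{3} - \frac{8 \left(-22 - -45\right)}{9}\right) - 1 = \left(\frac{1}{3} - \frac{8 \left(-22 + 45\right)}{9}\right) - 1 = \left(\frac{1}{3} - \frac{184}{9}\right) - 1 = - \frac{181}{9} - 1 = - \frac{190}{9}$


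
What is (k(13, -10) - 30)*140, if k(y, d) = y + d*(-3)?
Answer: 1820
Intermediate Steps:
k(y, d) = y - 3*d
(k(13, -10) - 30)*140 = ((13 - 3*(-10)) - 30)*140 = ((13 + 30) - 30)*140 = (43 - 30)*140 = 13*140 = 1820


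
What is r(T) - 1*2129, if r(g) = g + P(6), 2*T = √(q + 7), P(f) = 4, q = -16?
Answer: -2125 + 3*I/2 ≈ -2125.0 + 1.5*I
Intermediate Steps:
T = 3*I/2 (T = √(-16 + 7)/2 = √(-9)/2 = (3*I)/2 = 3*I/2 ≈ 1.5*I)
r(g) = 4 + g (r(g) = g + 4 = 4 + g)
r(T) - 1*2129 = (4 + 3*I/2) - 1*2129 = (4 + 3*I/2) - 2129 = -2125 + 3*I/2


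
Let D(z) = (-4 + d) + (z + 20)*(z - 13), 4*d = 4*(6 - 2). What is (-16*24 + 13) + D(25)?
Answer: 169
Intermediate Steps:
d = 4 (d = (4*(6 - 2))/4 = (4*4)/4 = (1/4)*16 = 4)
D(z) = (-13 + z)*(20 + z) (D(z) = (-4 + 4) + (z + 20)*(z - 13) = 0 + (20 + z)*(-13 + z) = 0 + (-13 + z)*(20 + z) = (-13 + z)*(20 + z))
(-16*24 + 13) + D(25) = (-16*24 + 13) + (-260 + 25**2 + 7*25) = (-384 + 13) + (-260 + 625 + 175) = -371 + 540 = 169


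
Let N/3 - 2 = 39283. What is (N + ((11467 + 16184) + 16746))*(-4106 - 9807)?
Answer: -2257412076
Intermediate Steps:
N = 117855 (N = 6 + 3*39283 = 6 + 117849 = 117855)
(N + ((11467 + 16184) + 16746))*(-4106 - 9807) = (117855 + ((11467 + 16184) + 16746))*(-4106 - 9807) = (117855 + (27651 + 16746))*(-13913) = (117855 + 44397)*(-13913) = 162252*(-13913) = -2257412076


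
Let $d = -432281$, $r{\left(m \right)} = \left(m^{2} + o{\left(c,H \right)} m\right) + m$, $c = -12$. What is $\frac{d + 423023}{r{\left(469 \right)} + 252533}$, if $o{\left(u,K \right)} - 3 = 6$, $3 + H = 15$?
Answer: $- \frac{4629}{238592} \approx -0.019401$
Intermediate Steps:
$H = 12$ ($H = -3 + 15 = 12$)
$o{\left(u,K \right)} = 9$ ($o{\left(u,K \right)} = 3 + 6 = 9$)
$r{\left(m \right)} = m^{2} + 10 m$ ($r{\left(m \right)} = \left(m^{2} + 9 m\right) + m = m^{2} + 10 m$)
$\frac{d + 423023}{r{\left(469 \right)} + 252533} = \frac{-432281 + 423023}{469 \left(10 + 469\right) + 252533} = - \frac{9258}{469 \cdot 479 + 252533} = - \frac{9258}{224651 + 252533} = - \frac{9258}{477184} = \left(-9258\right) \frac{1}{477184} = - \frac{4629}{238592}$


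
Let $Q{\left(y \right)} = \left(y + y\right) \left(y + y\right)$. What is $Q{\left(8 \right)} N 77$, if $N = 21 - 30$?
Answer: $-177408$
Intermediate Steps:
$N = -9$ ($N = 21 - 30 = -9$)
$Q{\left(y \right)} = 4 y^{2}$ ($Q{\left(y \right)} = 2 y 2 y = 4 y^{2}$)
$Q{\left(8 \right)} N 77 = 4 \cdot 8^{2} \left(-9\right) 77 = 4 \cdot 64 \left(-9\right) 77 = 256 \left(-9\right) 77 = \left(-2304\right) 77 = -177408$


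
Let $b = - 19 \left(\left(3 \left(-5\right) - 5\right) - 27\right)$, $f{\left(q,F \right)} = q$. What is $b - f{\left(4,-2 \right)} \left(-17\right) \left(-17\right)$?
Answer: $-263$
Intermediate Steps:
$b = 893$ ($b = - 19 \left(\left(-15 - 5\right) - 27\right) = - 19 \left(-20 - 27\right) = \left(-19\right) \left(-47\right) = 893$)
$b - f{\left(4,-2 \right)} \left(-17\right) \left(-17\right) = 893 - 4 \left(-17\right) \left(-17\right) = 893 - \left(-68\right) \left(-17\right) = 893 - 1156 = -263$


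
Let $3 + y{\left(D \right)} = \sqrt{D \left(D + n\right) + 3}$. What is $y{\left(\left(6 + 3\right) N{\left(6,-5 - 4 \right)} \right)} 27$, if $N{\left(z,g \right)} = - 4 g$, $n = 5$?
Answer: $-81 + 27 \sqrt{106599} \approx 8734.4$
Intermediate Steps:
$y{\left(D \right)} = -3 + \sqrt{3 + D \left(5 + D\right)}$ ($y{\left(D \right)} = -3 + \sqrt{D \left(D + 5\right) + 3} = -3 + \sqrt{D \left(5 + D\right) + 3} = -3 + \sqrt{3 + D \left(5 + D\right)}$)
$y{\left(\left(6 + 3\right) N{\left(6,-5 - 4 \right)} \right)} 27 = \left(-3 + \sqrt{3 + \left(\left(6 + 3\right) \left(- 4 \left(-5 - 4\right)\right)\right)^{2} + 5 \left(6 + 3\right) \left(- 4 \left(-5 - 4\right)\right)}\right) 27 = \left(-3 + \sqrt{3 + \left(9 \left(- 4 \left(-5 - 4\right)\right)\right)^{2} + 5 \cdot 9 \left(- 4 \left(-5 - 4\right)\right)}\right) 27 = \left(-3 + \sqrt{3 + \left(9 \left(\left(-4\right) \left(-9\right)\right)\right)^{2} + 5 \cdot 9 \left(\left(-4\right) \left(-9\right)\right)}\right) 27 = \left(-3 + \sqrt{3 + \left(9 \cdot 36\right)^{2} + 5 \cdot 9 \cdot 36}\right) 27 = \left(-3 + \sqrt{3 + 324^{2} + 5 \cdot 324}\right) 27 = \left(-3 + \sqrt{3 + 104976 + 1620}\right) 27 = \left(-3 + \sqrt{106599}\right) 27 = -81 + 27 \sqrt{106599}$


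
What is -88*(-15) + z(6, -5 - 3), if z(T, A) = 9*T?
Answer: 1374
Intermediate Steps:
-88*(-15) + z(6, -5 - 3) = -88*(-15) + 9*6 = 1320 + 54 = 1374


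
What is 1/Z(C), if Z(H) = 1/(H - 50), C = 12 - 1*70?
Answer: -108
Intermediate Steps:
C = -58 (C = 12 - 70 = -58)
Z(H) = 1/(-50 + H)
1/Z(C) = 1/(1/(-50 - 58)) = 1/(1/(-108)) = 1/(-1/108) = -108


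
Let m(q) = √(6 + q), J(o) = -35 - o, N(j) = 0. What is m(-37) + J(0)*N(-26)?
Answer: I*√31 ≈ 5.5678*I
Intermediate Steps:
m(-37) + J(0)*N(-26) = √(6 - 37) + (-35 - 1*0)*0 = √(-31) + (-35 + 0)*0 = I*√31 - 35*0 = I*√31 + 0 = I*√31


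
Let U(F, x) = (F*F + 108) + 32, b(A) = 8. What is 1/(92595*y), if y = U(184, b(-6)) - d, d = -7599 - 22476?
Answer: 1/5932654245 ≈ 1.6856e-10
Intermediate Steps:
U(F, x) = 140 + F**2 (U(F, x) = (F**2 + 108) + 32 = (108 + F**2) + 32 = 140 + F**2)
d = -30075
y = 64071 (y = (140 + 184**2) - 1*(-30075) = (140 + 33856) + 30075 = 33996 + 30075 = 64071)
1/(92595*y) = 1/(92595*64071) = (1/92595)*(1/64071) = 1/5932654245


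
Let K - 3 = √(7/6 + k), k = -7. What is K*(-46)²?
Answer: 6348 + 1058*I*√210/3 ≈ 6348.0 + 5110.6*I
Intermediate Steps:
K = 3 + I*√210/6 (K = 3 + √(7/6 - 7) = 3 + √(-35/6) = 3 + I*√210/6 ≈ 3.0 + 2.4152*I)
K*(-46)² = (3 + I*√210/6)*(-46)² = (3 + I*√210/6)*2116 = 6348 + 1058*I*√210/3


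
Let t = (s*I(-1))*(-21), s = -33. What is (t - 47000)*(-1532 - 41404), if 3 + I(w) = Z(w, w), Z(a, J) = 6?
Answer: 1928728056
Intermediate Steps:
I(w) = 3 (I(w) = -3 + 6 = 3)
t = 2079 (t = -33*3*(-21) = -99*(-21) = 2079)
(t - 47000)*(-1532 - 41404) = (2079 - 47000)*(-1532 - 41404) = -44921*(-42936) = 1928728056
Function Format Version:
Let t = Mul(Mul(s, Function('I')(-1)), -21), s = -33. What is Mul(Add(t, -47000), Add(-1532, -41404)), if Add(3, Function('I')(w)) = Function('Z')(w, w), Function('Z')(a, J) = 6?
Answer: 1928728056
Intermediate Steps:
Function('I')(w) = 3 (Function('I')(w) = Add(-3, 6) = 3)
t = 2079 (t = Mul(Mul(-33, 3), -21) = Mul(-99, -21) = 2079)
Mul(Add(t, -47000), Add(-1532, -41404)) = Mul(Add(2079, -47000), Add(-1532, -41404)) = Mul(-44921, -42936) = 1928728056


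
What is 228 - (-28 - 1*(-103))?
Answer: 153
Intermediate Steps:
228 - (-28 - 1*(-103)) = 228 - (-28 + 103) = 228 - 1*75 = 228 - 75 = 153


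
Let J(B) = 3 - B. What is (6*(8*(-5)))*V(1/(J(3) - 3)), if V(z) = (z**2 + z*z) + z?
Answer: 80/3 ≈ 26.667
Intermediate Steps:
V(z) = z + 2*z**2 (V(z) = (z**2 + z**2) + z = 2*z**2 + z = z + 2*z**2)
(6*(8*(-5)))*V(1/(J(3) - 3)) = (6*(8*(-5)))*((1 + 2/((3 - 1*3) - 3))/((3 - 1*3) - 3)) = (6*(-40))*((1 + 2/((3 - 3) - 3))/((3 - 3) - 3)) = -240*(1 + 2/(0 - 3))/(0 - 3) = -240*(1 + 2/(-3))/(-3) = -(-80)*(1 + 2*(-1/3)) = -(-80)*(1 - 2/3) = -(-80)/3 = -240*(-1/9) = 80/3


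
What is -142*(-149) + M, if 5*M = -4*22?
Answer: 105702/5 ≈ 21140.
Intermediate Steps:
M = -88/5 (M = (-4*22)/5 = (⅕)*(-88) = -88/5 ≈ -17.600)
-142*(-149) + M = -142*(-149) - 88/5 = 21158 - 88/5 = 105702/5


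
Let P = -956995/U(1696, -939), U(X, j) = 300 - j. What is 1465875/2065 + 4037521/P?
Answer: -1785460749222/395238935 ≈ -4517.4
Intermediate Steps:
P = -956995/1239 (P = -956995/(300 - 1*(-939)) = -956995/(300 + 939) = -956995/1239 ≈ -772.39)
1465875/2065 + 4037521/P = 1465875/2065 + 4037521/(-956995/1239) = 1465875*(1/2065) + 4037521*(-1239/956995) = 293175/413 - 5002488519/956995 = -1785460749222/395238935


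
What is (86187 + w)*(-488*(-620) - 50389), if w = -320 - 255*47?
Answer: 18630897822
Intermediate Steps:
w = -12305 (w = -320 - 11985 = -12305)
(86187 + w)*(-488*(-620) - 50389) = (86187 - 12305)*(-488*(-620) - 50389) = 73882*(302560 - 50389) = 73882*252171 = 18630897822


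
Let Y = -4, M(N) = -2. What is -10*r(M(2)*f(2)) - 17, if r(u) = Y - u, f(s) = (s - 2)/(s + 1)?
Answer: 23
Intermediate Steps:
f(s) = (-2 + s)/(1 + s)
r(u) = -4 - u
-10*r(M(2)*f(2)) - 17 = -10*(-4 - (-2)*(-2 + 2)/(1 + 2)) - 17 = -10*(-4 - (-2)*0/3) - 17 = -10*(-4 - (-2)*(⅓)*0) - 17 = -10*(-4 - (-2)*0) - 17 = -10*(-4 - 1*0) - 17 = -10*(-4 + 0) - 17 = -10*(-4) - 17 = 40 - 17 = 23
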